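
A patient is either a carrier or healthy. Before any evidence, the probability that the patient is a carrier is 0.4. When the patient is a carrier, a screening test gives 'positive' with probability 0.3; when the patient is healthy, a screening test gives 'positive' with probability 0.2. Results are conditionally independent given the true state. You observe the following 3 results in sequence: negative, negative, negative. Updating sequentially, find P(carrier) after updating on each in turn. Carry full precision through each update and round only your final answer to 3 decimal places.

0.309

Each posterior becomes the prior for the next update.
After 'negative': P(carrier) = 0.7·0.4000 / (0.7·0.4000 + 0.8·0.6000) ≈ 0.3684
After 'negative': P(carrier) = 0.7·0.3684 / (0.7·0.3684 + 0.8·0.6316) ≈ 0.3379
After 'negative': P(carrier) = 0.7·0.3379 / (0.7·0.3379 + 0.8·0.6621) ≈ 0.3087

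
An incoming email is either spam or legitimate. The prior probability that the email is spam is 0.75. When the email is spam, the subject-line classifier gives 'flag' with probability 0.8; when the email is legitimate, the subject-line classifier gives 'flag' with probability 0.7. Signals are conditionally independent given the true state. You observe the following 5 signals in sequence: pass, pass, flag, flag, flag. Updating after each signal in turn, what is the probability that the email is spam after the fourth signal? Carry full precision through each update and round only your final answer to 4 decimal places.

After 'pass': P(spam) = 0.2·0.7500 / (0.2·0.7500 + 0.3·0.2500) ≈ 0.6667
After 'pass': P(spam) = 0.2·0.6667 / (0.2·0.6667 + 0.3·0.3333) ≈ 0.5714
After 'flag': P(spam) = 0.8·0.5714 / (0.8·0.5714 + 0.7·0.4286) ≈ 0.6038
After 'flag': P(spam) = 0.8·0.6038 / (0.8·0.6038 + 0.7·0.3962) ≈ 0.6352

0.6352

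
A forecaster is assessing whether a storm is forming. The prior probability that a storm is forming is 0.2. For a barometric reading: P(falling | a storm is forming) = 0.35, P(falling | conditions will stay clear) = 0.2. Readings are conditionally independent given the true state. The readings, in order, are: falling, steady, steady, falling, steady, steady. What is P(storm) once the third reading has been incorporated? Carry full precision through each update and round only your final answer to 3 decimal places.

After 'falling': P(storm) = 0.35·0.2000 / (0.35·0.2000 + 0.2·0.8000) ≈ 0.3043
After 'steady': P(storm) = 0.65·0.3043 / (0.65·0.3043 + 0.8·0.6957) ≈ 0.2622
After 'steady': P(storm) = 0.65·0.2622 / (0.65·0.2622 + 0.8·0.7378) ≈ 0.2241

0.224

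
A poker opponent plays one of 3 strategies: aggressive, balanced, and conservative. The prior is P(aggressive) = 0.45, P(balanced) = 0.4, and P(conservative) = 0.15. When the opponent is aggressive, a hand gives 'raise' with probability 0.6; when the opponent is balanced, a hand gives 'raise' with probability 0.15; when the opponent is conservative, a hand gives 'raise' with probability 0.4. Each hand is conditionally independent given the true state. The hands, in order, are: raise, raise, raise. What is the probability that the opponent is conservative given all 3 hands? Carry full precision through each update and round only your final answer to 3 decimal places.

0.089

Each posterior becomes the prior for the next update.
After 'raise': normaliser = 0.6·0.4500 + 0.15·0.4000 + 0.4·0.1500; P(aggressive) ≈ 0.6923, P(balanced) ≈ 0.1538, P(conservative) ≈ 0.1538
After 'raise': normaliser = 0.6·0.6923 + 0.15·0.1538 + 0.4·0.1538; P(aggressive) ≈ 0.8308, P(balanced) ≈ 0.0462, P(conservative) ≈ 0.1231
After 'raise': normaliser = 0.6·0.8308 + 0.15·0.0462 + 0.4·0.1231; P(aggressive) ≈ 0.8988, P(balanced) ≈ 0.0125, P(conservative) ≈ 0.0888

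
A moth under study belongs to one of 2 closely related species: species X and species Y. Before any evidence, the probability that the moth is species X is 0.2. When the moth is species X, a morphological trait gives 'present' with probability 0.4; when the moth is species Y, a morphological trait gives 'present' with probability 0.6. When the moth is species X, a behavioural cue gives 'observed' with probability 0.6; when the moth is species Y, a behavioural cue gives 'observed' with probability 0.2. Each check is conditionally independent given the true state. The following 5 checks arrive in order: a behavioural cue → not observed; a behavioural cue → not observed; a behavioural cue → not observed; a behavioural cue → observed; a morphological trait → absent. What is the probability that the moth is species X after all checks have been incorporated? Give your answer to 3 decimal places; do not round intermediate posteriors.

Each posterior becomes the prior for the next update.
After a behavioural cue='not observed': P(species X) = 0.4·0.2000 / (0.4·0.2000 + 0.8·0.8000) ≈ 0.1111
After a behavioural cue='not observed': P(species X) = 0.4·0.1111 / (0.4·0.1111 + 0.8·0.8889) ≈ 0.0588
After a behavioural cue='not observed': P(species X) = 0.4·0.0588 / (0.4·0.0588 + 0.8·0.9412) ≈ 0.0303
After a behavioural cue='observed': P(species X) = 0.6·0.0303 / (0.6·0.0303 + 0.2·0.9697) ≈ 0.0857
After a morphological trait='absent': P(species X) = 0.6·0.0857 / (0.6·0.0857 + 0.4·0.9143) ≈ 0.1233

0.123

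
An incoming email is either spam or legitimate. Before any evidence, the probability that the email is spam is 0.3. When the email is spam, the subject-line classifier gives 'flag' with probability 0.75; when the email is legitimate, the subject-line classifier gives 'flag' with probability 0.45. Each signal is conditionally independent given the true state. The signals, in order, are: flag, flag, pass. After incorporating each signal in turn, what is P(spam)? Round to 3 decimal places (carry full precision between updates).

Apply Bayes' rule sequentially, carrying P(spam) forward.
After 'flag': P(spam) = 0.75·0.3000 / (0.75·0.3000 + 0.45·0.7000) ≈ 0.4167
After 'flag': P(spam) = 0.75·0.4167 / (0.75·0.4167 + 0.45·0.5833) ≈ 0.5435
After 'pass': P(spam) = 0.25·0.5435 / (0.25·0.5435 + 0.55·0.4565) ≈ 0.3511

0.351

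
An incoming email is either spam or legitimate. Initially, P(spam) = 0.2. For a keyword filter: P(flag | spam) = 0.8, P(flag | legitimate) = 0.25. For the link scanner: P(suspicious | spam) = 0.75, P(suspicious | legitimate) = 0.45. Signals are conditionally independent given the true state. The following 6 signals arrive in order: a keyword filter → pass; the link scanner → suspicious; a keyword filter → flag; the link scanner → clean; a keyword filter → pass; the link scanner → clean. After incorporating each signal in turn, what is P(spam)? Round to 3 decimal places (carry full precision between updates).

After a keyword filter='pass': P(spam) = 0.2·0.2000 / (0.2·0.2000 + 0.75·0.8000) ≈ 0.0625
After the link scanner='suspicious': P(spam) = 0.75·0.0625 / (0.75·0.0625 + 0.45·0.9375) ≈ 0.1000
After a keyword filter='flag': P(spam) = 0.8·0.1000 / (0.8·0.1000 + 0.25·0.9000) ≈ 0.2623
After the link scanner='clean': P(spam) = 0.25·0.2623 / (0.25·0.2623 + 0.55·0.7377) ≈ 0.1391
After a keyword filter='pass': P(spam) = 0.2·0.1391 / (0.2·0.1391 + 0.75·0.8609) ≈ 0.0413
After the link scanner='clean': P(spam) = 0.25·0.0413 / (0.25·0.0413 + 0.55·0.9587) ≈ 0.0192

0.019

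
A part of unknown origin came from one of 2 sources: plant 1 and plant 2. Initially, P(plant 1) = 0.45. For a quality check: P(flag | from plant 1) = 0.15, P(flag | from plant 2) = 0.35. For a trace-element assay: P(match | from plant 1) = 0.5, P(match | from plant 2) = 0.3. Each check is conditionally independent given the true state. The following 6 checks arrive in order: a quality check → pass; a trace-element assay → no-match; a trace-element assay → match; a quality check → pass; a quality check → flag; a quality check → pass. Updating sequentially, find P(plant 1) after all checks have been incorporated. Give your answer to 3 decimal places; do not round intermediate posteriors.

After a quality check='pass': P(plant 1) = 0.85·0.4500 / (0.85·0.4500 + 0.65·0.5500) ≈ 0.5169
After a trace-element assay='no-match': P(plant 1) = 0.5·0.5169 / (0.5·0.5169 + 0.7·0.4831) ≈ 0.4332
After a trace-element assay='match': P(plant 1) = 0.5·0.4332 / (0.5·0.4332 + 0.3·0.5668) ≈ 0.5602
After a quality check='pass': P(plant 1) = 0.85·0.5602 / (0.85·0.5602 + 0.65·0.4398) ≈ 0.6249
After a quality check='flag': P(plant 1) = 0.15·0.6249 / (0.15·0.6249 + 0.35·0.3751) ≈ 0.4165
After a quality check='pass': P(plant 1) = 0.85·0.4165 / (0.85·0.4165 + 0.65·0.5835) ≈ 0.4828

0.483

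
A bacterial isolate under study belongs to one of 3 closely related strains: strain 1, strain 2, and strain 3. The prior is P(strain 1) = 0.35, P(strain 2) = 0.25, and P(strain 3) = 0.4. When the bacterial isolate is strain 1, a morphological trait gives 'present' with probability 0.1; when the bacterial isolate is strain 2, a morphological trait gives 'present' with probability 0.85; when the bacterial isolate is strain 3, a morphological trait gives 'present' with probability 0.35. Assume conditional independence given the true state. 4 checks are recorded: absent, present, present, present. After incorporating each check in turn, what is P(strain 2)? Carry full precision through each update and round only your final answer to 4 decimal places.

After 'absent': normaliser = 0.9·0.3500 + 0.15·0.2500 + 0.65·0.4000; P(strain 1) ≈ 0.5143, P(strain 2) ≈ 0.0612, P(strain 3) ≈ 0.4245
After 'present': normaliser = 0.1·0.5143 + 0.85·0.0612 + 0.35·0.4245; P(strain 1) ≈ 0.2040, P(strain 2) ≈ 0.2065, P(strain 3) ≈ 0.5895
After 'present': normaliser = 0.1·0.2040 + 0.85·0.2065 + 0.35·0.5895; P(strain 1) ≈ 0.0507, P(strain 2) ≈ 0.4363, P(strain 3) ≈ 0.5129
After 'present': normaliser = 0.1·0.0507 + 0.85·0.4363 + 0.35·0.5129; P(strain 1) ≈ 0.0091, P(strain 2) ≈ 0.6677, P(strain 3) ≈ 0.3232

0.6677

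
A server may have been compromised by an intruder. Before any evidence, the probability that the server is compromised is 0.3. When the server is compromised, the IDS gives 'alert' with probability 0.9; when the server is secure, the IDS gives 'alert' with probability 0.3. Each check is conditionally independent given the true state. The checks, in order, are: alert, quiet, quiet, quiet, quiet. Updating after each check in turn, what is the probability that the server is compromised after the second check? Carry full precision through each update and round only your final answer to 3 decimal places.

0.155

Each posterior becomes the prior for the next update.
After 'alert': P(compromised) = 0.9·0.3000 / (0.9·0.3000 + 0.3·0.7000) ≈ 0.5625
After 'quiet': P(compromised) = 0.1·0.5625 / (0.1·0.5625 + 0.7·0.4375) ≈ 0.1552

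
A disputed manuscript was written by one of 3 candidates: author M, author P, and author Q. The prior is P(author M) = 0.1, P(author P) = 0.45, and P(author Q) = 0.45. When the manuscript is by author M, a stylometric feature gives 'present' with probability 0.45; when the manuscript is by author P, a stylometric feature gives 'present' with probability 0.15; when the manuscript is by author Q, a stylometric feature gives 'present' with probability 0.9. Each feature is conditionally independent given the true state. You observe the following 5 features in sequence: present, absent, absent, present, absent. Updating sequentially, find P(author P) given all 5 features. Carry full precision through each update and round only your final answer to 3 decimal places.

0.625

After 'present': normaliser = 0.45·0.1000 + 0.15·0.4500 + 0.9·0.4500; P(author M) ≈ 0.0870, P(author P) ≈ 0.1304, P(author Q) ≈ 0.7826
After 'absent': normaliser = 0.55·0.0870 + 0.85·0.1304 + 0.1·0.7826; P(author M) ≈ 0.2018, P(author P) ≈ 0.4679, P(author Q) ≈ 0.3303
After 'absent': normaliser = 0.55·0.2018 + 0.85·0.4679 + 0.1·0.3303; P(author M) ≈ 0.2049, P(author P) ≈ 0.7341, P(author Q) ≈ 0.0610
After 'present': normaliser = 0.45·0.2049 + 0.15·0.7341 + 0.9·0.0610; P(author M) ≈ 0.3585, P(author P) ≈ 0.4281, P(author Q) ≈ 0.2133
After 'absent': normaliser = 0.55·0.3585 + 0.85·0.4281 + 0.1·0.2133; P(author M) ≈ 0.3385, P(author P) ≈ 0.6248, P(author Q) ≈ 0.0366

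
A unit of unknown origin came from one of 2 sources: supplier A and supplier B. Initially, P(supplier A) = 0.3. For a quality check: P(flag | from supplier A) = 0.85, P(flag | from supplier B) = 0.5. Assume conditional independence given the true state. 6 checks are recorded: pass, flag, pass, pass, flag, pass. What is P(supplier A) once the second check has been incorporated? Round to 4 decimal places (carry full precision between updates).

0.1794

After 'pass': P(supplier A) = 0.15·0.3000 / (0.15·0.3000 + 0.5·0.7000) ≈ 0.1139
After 'flag': P(supplier A) = 0.85·0.1139 / (0.85·0.1139 + 0.5·0.8861) ≈ 0.1794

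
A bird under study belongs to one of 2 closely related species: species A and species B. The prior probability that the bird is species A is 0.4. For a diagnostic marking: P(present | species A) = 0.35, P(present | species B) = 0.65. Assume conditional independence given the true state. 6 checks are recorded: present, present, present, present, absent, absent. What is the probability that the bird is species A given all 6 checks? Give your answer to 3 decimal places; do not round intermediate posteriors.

Apply Bayes' rule sequentially, carrying P(species A) forward.
After 'present': P(species A) = 0.35·0.4000 / (0.35·0.4000 + 0.65·0.6000) ≈ 0.2642
After 'present': P(species A) = 0.35·0.2642 / (0.35·0.2642 + 0.65·0.7358) ≈ 0.1620
After 'present': P(species A) = 0.35·0.1620 / (0.35·0.1620 + 0.65·0.8380) ≈ 0.0943
After 'present': P(species A) = 0.35·0.0943 / (0.35·0.0943 + 0.65·0.9057) ≈ 0.0531
After 'absent': P(species A) = 0.65·0.0531 / (0.65·0.0531 + 0.35·0.9469) ≈ 0.0943
After 'absent': P(species A) = 0.65·0.0943 / (0.65·0.0943 + 0.35·0.9057) ≈ 0.1620

0.162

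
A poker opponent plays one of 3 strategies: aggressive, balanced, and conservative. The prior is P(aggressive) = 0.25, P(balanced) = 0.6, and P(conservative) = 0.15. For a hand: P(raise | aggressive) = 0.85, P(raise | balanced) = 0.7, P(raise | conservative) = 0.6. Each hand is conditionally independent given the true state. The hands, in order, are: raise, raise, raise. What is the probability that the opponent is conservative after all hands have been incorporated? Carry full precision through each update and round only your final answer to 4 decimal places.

0.0827

After 'raise': normaliser = 0.85·0.2500 + 0.7·0.6000 + 0.6·0.1500; P(aggressive) ≈ 0.2941, P(balanced) ≈ 0.5813, P(conservative) ≈ 0.1246
After 'raise': normaliser = 0.85·0.2941 + 0.7·0.5813 + 0.6·0.1246; P(aggressive) ≈ 0.3417, P(balanced) ≈ 0.5562, P(conservative) ≈ 0.1022
After 'raise': normaliser = 0.85·0.3417 + 0.7·0.5562 + 0.6·0.1022; P(aggressive) ≈ 0.3919, P(balanced) ≈ 0.5254, P(conservative) ≈ 0.0827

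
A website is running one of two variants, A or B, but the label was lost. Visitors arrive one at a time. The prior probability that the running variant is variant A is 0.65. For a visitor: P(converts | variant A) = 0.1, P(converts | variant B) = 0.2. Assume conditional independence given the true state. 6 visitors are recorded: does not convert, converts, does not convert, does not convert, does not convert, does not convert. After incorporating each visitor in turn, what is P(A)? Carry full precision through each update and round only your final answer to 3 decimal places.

0.626

Each posterior becomes the prior for the next update.
After 'does not convert': P(A) = 0.9·0.6500 / (0.9·0.6500 + 0.8·0.3500) ≈ 0.6763
After 'converts': P(A) = 0.1·0.6763 / (0.1·0.6763 + 0.2·0.3237) ≈ 0.5109
After 'does not convert': P(A) = 0.9·0.5109 / (0.9·0.5109 + 0.8·0.4891) ≈ 0.5403
After 'does not convert': P(A) = 0.9·0.5403 / (0.9·0.5403 + 0.8·0.4597) ≈ 0.5694
After 'does not convert': P(A) = 0.9·0.5694 / (0.9·0.5694 + 0.8·0.4306) ≈ 0.5980
After 'does not convert': P(A) = 0.9·0.5980 / (0.9·0.5980 + 0.8·0.4020) ≈ 0.6259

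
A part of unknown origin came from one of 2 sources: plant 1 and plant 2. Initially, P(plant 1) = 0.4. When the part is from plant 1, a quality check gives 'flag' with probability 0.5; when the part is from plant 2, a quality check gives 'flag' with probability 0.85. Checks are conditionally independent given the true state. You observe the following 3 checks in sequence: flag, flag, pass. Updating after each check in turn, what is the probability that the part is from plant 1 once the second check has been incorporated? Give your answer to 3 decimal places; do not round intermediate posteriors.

After 'flag': P(plant 1) = 0.5·0.4000 / (0.5·0.4000 + 0.85·0.6000) ≈ 0.2817
After 'flag': P(plant 1) = 0.5·0.2817 / (0.5·0.2817 + 0.85·0.7183) ≈ 0.1874

0.187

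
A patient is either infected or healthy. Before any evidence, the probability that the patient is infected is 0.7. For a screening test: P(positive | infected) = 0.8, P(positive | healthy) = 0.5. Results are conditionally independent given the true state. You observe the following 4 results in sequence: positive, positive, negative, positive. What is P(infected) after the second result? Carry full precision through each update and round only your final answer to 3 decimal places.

0.857

After 'positive': P(infected) = 0.8·0.7000 / (0.8·0.7000 + 0.5·0.3000) ≈ 0.7887
After 'positive': P(infected) = 0.8·0.7887 / (0.8·0.7887 + 0.5·0.2113) ≈ 0.8566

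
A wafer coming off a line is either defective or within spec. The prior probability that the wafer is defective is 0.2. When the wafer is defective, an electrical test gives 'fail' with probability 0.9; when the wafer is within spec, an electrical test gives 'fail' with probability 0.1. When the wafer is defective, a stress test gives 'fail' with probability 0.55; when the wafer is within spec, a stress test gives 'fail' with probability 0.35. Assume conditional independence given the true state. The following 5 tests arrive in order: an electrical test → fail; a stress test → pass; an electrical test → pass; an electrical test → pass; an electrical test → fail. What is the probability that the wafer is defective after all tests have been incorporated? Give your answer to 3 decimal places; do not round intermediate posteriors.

Apply Bayes' rule sequentially, carrying P(defective) forward.
After an electrical test='fail': P(defective) = 0.9·0.2000 / (0.9·0.2000 + 0.1·0.8000) ≈ 0.6923
After a stress test='pass': P(defective) = 0.45·0.6923 / (0.45·0.6923 + 0.65·0.3077) ≈ 0.6090
After an electrical test='pass': P(defective) = 0.1·0.6090 / (0.1·0.6090 + 0.9·0.3910) ≈ 0.1475
After an electrical test='pass': P(defective) = 0.1·0.1475 / (0.1·0.1475 + 0.9·0.8525) ≈ 0.0189
After an electrical test='fail': P(defective) = 0.9·0.0189 / (0.9·0.0189 + 0.1·0.9811) ≈ 0.1475

0.148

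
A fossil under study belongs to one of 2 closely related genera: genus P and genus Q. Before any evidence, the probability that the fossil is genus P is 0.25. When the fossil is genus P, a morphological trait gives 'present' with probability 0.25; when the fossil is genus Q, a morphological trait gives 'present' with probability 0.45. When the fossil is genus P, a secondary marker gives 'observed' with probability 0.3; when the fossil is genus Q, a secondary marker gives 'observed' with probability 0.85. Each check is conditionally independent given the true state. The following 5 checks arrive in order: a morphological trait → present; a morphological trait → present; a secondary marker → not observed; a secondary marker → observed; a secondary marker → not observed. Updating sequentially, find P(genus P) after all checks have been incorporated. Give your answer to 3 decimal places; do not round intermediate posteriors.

After a morphological trait='present': P(genus P) = 0.25·0.2500 / (0.25·0.2500 + 0.45·0.7500) ≈ 0.1562
After a morphological trait='present': P(genus P) = 0.25·0.1562 / (0.25·0.1562 + 0.45·0.8438) ≈ 0.0933
After a secondary marker='not observed': P(genus P) = 0.7·0.0933 / (0.7·0.0933 + 0.15·0.9067) ≈ 0.3244
After a secondary marker='observed': P(genus P) = 0.3·0.3244 / (0.3·0.3244 + 0.85·0.6756) ≈ 0.1449
After a secondary marker='not observed': P(genus P) = 0.7·0.1449 / (0.7·0.1449 + 0.15·0.8551) ≈ 0.4416

0.442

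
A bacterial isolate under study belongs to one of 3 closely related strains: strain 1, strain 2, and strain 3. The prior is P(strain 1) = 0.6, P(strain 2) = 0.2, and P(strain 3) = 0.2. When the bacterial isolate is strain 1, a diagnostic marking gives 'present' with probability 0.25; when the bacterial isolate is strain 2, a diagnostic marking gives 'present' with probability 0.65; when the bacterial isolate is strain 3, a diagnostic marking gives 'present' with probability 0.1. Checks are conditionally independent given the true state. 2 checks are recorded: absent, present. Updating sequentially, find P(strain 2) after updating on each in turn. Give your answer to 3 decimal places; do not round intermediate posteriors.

Each posterior becomes the prior for the next update.
After 'absent': normaliser = 0.75·0.6000 + 0.35·0.2000 + 0.9·0.2000; P(strain 1) ≈ 0.6429, P(strain 2) ≈ 0.1000, P(strain 3) ≈ 0.2571
After 'present': normaliser = 0.25·0.6429 + 0.65·0.1000 + 0.1·0.2571; P(strain 1) ≈ 0.6392, P(strain 2) ≈ 0.2585, P(strain 3) ≈ 0.1023

0.259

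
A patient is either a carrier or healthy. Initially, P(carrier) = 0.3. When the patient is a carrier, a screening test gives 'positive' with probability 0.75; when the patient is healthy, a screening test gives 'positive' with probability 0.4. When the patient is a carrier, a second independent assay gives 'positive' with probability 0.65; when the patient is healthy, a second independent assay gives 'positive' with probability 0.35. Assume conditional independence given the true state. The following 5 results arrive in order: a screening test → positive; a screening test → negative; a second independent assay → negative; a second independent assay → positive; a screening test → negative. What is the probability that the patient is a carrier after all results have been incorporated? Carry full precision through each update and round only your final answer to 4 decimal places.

Each posterior becomes the prior for the next update.
After a screening test='positive': P(carrier) = 0.75·0.3000 / (0.75·0.3000 + 0.4·0.7000) ≈ 0.4455
After a screening test='negative': P(carrier) = 0.25·0.4455 / (0.25·0.4455 + 0.6·0.5545) ≈ 0.2508
After a second independent assay='negative': P(carrier) = 0.35·0.2508 / (0.35·0.2508 + 0.65·0.7492) ≈ 0.1527
After a second independent assay='positive': P(carrier) = 0.65·0.1527 / (0.65·0.1527 + 0.35·0.8473) ≈ 0.2508
After a screening test='negative': P(carrier) = 0.25·0.2508 / (0.25·0.2508 + 0.6·0.7492) ≈ 0.1224

0.1224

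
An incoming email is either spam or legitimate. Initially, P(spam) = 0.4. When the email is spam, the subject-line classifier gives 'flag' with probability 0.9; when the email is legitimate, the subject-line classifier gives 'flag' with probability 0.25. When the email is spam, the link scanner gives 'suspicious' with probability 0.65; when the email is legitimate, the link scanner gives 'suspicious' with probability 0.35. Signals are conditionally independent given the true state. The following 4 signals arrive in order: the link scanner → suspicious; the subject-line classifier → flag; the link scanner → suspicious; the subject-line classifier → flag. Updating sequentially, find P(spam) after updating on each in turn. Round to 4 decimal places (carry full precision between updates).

0.9675

Each posterior becomes the prior for the next update.
After the link scanner='suspicious': P(spam) = 0.65·0.4000 / (0.65·0.4000 + 0.35·0.6000) ≈ 0.5532
After the subject-line classifier='flag': P(spam) = 0.9·0.5532 / (0.9·0.5532 + 0.25·0.4468) ≈ 0.8168
After the link scanner='suspicious': P(spam) = 0.65·0.8168 / (0.65·0.8168 + 0.35·0.1832) ≈ 0.8922
After the subject-line classifier='flag': P(spam) = 0.9·0.8922 / (0.9·0.8922 + 0.25·0.1078) ≈ 0.9675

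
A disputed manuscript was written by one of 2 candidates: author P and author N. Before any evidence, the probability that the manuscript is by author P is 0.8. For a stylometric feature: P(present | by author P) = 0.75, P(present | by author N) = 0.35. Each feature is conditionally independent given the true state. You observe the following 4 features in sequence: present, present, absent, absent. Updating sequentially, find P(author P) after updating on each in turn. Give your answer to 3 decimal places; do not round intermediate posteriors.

0.731

After 'present': P(author P) = 0.75·0.8000 / (0.75·0.8000 + 0.35·0.2000) ≈ 0.8955
After 'present': P(author P) = 0.75·0.8955 / (0.75·0.8955 + 0.35·0.1045) ≈ 0.9484
After 'absent': P(author P) = 0.25·0.9484 / (0.25·0.9484 + 0.65·0.0516) ≈ 0.8760
After 'absent': P(author P) = 0.25·0.8760 / (0.25·0.8760 + 0.65·0.1240) ≈ 0.7310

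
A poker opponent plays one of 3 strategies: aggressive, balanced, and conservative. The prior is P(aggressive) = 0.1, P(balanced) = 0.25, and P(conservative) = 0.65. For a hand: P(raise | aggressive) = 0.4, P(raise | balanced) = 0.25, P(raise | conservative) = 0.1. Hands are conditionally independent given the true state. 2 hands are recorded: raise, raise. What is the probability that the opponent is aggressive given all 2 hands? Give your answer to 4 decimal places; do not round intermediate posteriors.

0.4197

After 'raise': normaliser = 0.4·0.1000 + 0.25·0.2500 + 0.1·0.6500; P(aggressive) ≈ 0.2388, P(balanced) ≈ 0.3731, P(conservative) ≈ 0.3881
After 'raise': normaliser = 0.4·0.2388 + 0.25·0.3731 + 0.1·0.3881; P(aggressive) ≈ 0.4197, P(balanced) ≈ 0.4098, P(conservative) ≈ 0.1705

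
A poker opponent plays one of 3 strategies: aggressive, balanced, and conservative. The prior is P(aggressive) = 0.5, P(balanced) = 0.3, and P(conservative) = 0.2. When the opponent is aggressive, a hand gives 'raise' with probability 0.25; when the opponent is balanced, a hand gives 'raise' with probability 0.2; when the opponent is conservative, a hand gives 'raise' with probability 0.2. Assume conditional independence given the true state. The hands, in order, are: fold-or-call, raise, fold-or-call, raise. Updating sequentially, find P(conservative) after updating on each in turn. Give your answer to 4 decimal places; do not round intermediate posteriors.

0.1685

After 'fold-or-call': normaliser = 0.75·0.5000 + 0.8·0.3000 + 0.8·0.2000; P(aggressive) ≈ 0.4839, P(balanced) ≈ 0.3097, P(conservative) ≈ 0.2065
After 'raise': normaliser = 0.25·0.4839 + 0.2·0.3097 + 0.2·0.2065; P(aggressive) ≈ 0.5396, P(balanced) ≈ 0.2763, P(conservative) ≈ 0.1842
After 'fold-or-call': normaliser = 0.75·0.5396 + 0.8·0.2763 + 0.8·0.1842; P(aggressive) ≈ 0.5235, P(balanced) ≈ 0.2859, P(conservative) ≈ 0.1906
After 'raise': normaliser = 0.25·0.5235 + 0.2·0.2859 + 0.2·0.1906; P(aggressive) ≈ 0.5786, P(balanced) ≈ 0.2528, P(conservative) ≈ 0.1685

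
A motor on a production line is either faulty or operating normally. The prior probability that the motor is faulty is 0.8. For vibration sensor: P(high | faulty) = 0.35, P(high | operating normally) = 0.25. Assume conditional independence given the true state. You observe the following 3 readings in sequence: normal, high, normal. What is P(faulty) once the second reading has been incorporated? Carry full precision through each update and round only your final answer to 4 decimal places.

After 'normal': P(faulty) = 0.65·0.8000 / (0.65·0.8000 + 0.75·0.2000) ≈ 0.7761
After 'high': P(faulty) = 0.35·0.7761 / (0.35·0.7761 + 0.25·0.2239) ≈ 0.8292

0.8292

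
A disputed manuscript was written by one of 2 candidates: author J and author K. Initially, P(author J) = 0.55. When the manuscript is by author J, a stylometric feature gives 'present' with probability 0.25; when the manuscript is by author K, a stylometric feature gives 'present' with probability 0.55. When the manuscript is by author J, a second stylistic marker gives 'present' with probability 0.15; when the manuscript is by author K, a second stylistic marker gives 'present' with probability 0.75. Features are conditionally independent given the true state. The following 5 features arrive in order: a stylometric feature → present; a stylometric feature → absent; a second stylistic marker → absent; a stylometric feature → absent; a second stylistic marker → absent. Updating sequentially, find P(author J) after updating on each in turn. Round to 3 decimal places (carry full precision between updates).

After a stylometric feature='present': P(author J) = 0.25·0.5500 / (0.25·0.5500 + 0.55·0.4500) ≈ 0.3571
After a stylometric feature='absent': P(author J) = 0.75·0.3571 / (0.75·0.3571 + 0.45·0.6429) ≈ 0.4808
After a second stylistic marker='absent': P(author J) = 0.85·0.4808 / (0.85·0.4808 + 0.25·0.5192) ≈ 0.7589
After a stylometric feature='absent': P(author J) = 0.75·0.7589 / (0.75·0.7589 + 0.45·0.2411) ≈ 0.8399
After a second stylistic marker='absent': P(author J) = 0.85·0.8399 / (0.85·0.8399 + 0.25·0.1601) ≈ 0.9469

0.947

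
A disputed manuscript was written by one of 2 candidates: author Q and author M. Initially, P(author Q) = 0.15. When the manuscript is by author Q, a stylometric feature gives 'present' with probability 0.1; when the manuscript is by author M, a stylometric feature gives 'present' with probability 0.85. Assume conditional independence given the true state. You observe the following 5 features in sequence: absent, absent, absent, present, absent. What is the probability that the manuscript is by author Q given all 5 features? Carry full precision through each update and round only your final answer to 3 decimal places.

Each posterior becomes the prior for the next update.
After 'absent': P(author Q) = 0.9·0.1500 / (0.9·0.1500 + 0.15·0.8500) ≈ 0.5143
After 'absent': P(author Q) = 0.9·0.5143 / (0.9·0.5143 + 0.15·0.4857) ≈ 0.8640
After 'absent': P(author Q) = 0.9·0.8640 / (0.9·0.8640 + 0.15·0.1360) ≈ 0.9744
After 'present': P(author Q) = 0.1·0.9744 / (0.1·0.9744 + 0.85·0.0256) ≈ 0.8177
After 'absent': P(author Q) = 0.9·0.8177 / (0.9·0.8177 + 0.15·0.1823) ≈ 0.9642

0.964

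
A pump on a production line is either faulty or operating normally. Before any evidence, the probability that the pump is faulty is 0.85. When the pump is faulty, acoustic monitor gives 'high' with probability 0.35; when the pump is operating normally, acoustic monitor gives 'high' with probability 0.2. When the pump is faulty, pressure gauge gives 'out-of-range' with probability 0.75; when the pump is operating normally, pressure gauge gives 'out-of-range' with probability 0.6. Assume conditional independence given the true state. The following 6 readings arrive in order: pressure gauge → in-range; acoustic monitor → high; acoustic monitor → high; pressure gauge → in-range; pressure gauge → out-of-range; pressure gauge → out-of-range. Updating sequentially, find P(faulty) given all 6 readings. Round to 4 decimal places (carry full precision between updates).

0.9137

After pressure gauge='in-range': P(faulty) = 0.25·0.8500 / (0.25·0.8500 + 0.4·0.1500) ≈ 0.7798
After acoustic monitor='high': P(faulty) = 0.35·0.7798 / (0.35·0.7798 + 0.2·0.2202) ≈ 0.8611
After acoustic monitor='high': P(faulty) = 0.35·0.8611 / (0.35·0.8611 + 0.2·0.1389) ≈ 0.9156
After pressure gauge='in-range': P(faulty) = 0.25·0.9156 / (0.25·0.9156 + 0.4·0.0844) ≈ 0.8714
After pressure gauge='out-of-range': P(faulty) = 0.75·0.8714 / (0.75·0.8714 + 0.6·0.1286) ≈ 0.8944
After pressure gauge='out-of-range': P(faulty) = 0.75·0.8944 / (0.75·0.8944 + 0.6·0.1056) ≈ 0.9137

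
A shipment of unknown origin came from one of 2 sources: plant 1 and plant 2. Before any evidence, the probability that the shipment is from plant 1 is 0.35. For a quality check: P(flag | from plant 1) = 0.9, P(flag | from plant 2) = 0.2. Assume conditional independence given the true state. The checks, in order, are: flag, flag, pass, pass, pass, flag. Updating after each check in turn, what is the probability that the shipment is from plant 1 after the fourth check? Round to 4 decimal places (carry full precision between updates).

0.1456

After 'flag': P(plant 1) = 0.9·0.3500 / (0.9·0.3500 + 0.2·0.6500) ≈ 0.7079
After 'flag': P(plant 1) = 0.9·0.7079 / (0.9·0.7079 + 0.2·0.2921) ≈ 0.9160
After 'pass': P(plant 1) = 0.1·0.9160 / (0.1·0.9160 + 0.8·0.0840) ≈ 0.5768
After 'pass': P(plant 1) = 0.1·0.5768 / (0.1·0.5768 + 0.8·0.4232) ≈ 0.1456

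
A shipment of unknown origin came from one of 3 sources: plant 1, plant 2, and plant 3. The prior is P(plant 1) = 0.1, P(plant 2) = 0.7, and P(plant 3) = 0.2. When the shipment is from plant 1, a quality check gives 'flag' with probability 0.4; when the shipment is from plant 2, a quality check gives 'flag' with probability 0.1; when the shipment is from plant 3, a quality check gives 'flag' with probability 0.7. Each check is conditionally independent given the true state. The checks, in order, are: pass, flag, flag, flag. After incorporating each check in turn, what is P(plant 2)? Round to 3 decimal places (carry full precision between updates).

0.025

After 'pass': normaliser = 0.6·0.1000 + 0.9·0.7000 + 0.3·0.2000; P(plant 1) ≈ 0.0800, P(plant 2) ≈ 0.8400, P(plant 3) ≈ 0.0800
After 'flag': normaliser = 0.4·0.0800 + 0.1·0.8400 + 0.7·0.0800; P(plant 1) ≈ 0.1860, P(plant 2) ≈ 0.4884, P(plant 3) ≈ 0.3256
After 'flag': normaliser = 0.4·0.1860 + 0.1·0.4884 + 0.7·0.3256; P(plant 1) ≈ 0.2119, P(plant 2) ≈ 0.1391, P(plant 3) ≈ 0.6490
After 'flag': normaliser = 0.4·0.2119 + 0.1·0.1391 + 0.7·0.6490; P(plant 1) ≈ 0.1533, P(plant 2) ≈ 0.0251, P(plant 3) ≈ 0.8216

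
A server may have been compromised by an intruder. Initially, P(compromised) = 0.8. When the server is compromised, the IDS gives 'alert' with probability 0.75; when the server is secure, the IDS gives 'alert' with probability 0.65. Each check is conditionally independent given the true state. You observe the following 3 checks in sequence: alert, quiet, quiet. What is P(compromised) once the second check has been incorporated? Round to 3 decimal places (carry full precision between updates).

0.767

Each posterior becomes the prior for the next update.
After 'alert': P(compromised) = 0.75·0.8000 / (0.75·0.8000 + 0.65·0.2000) ≈ 0.8219
After 'quiet': P(compromised) = 0.25·0.8219 / (0.25·0.8219 + 0.35·0.1781) ≈ 0.7673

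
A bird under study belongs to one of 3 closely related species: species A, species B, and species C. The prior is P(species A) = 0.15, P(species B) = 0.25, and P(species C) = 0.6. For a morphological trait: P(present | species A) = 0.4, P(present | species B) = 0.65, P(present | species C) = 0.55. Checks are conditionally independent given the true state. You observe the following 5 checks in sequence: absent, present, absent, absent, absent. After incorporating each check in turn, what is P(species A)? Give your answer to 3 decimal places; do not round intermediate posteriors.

0.327

After 'absent': normaliser = 0.6·0.1500 + 0.35·0.2500 + 0.45·0.6000; P(species A) ≈ 0.2011, P(species B) ≈ 0.1955, P(species C) ≈ 0.6034
After 'present': normaliser = 0.4·0.2011 + 0.65·0.1955 + 0.55·0.6034; P(species A) ≈ 0.1491, P(species B) ≈ 0.2356, P(species C) ≈ 0.6152
After 'absent': normaliser = 0.6·0.1491 + 0.35·0.2356 + 0.45·0.6152; P(species A) ≈ 0.1994, P(species B) ≈ 0.1838, P(species C) ≈ 0.6169
After 'absent': normaliser = 0.6·0.1994 + 0.35·0.1838 + 0.45·0.6169; P(species A) ≈ 0.2592, P(species B) ≈ 0.1393, P(species C) ≈ 0.6014
After 'absent': normaliser = 0.6·0.2592 + 0.35·0.1393 + 0.45·0.6014; P(species A) ≈ 0.3275, P(species B) ≈ 0.1027, P(species C) ≈ 0.5699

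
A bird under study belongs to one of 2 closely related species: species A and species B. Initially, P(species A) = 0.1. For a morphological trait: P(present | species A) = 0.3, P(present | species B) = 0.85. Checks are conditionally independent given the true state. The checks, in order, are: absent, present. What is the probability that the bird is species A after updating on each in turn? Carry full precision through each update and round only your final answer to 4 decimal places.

0.1547

Apply Bayes' rule sequentially, carrying P(species A) forward.
After 'absent': P(species A) = 0.7·0.1000 / (0.7·0.1000 + 0.15·0.9000) ≈ 0.3415
After 'present': P(species A) = 0.3·0.3415 / (0.3·0.3415 + 0.85·0.6585) ≈ 0.1547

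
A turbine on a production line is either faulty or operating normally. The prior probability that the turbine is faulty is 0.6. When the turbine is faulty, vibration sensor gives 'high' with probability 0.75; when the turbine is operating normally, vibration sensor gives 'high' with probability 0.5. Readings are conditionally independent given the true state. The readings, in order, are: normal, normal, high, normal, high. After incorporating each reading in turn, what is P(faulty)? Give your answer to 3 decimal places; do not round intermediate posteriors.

0.297

After 'normal': P(faulty) = 0.25·0.6000 / (0.25·0.6000 + 0.5·0.4000) ≈ 0.4286
After 'normal': P(faulty) = 0.25·0.4286 / (0.25·0.4286 + 0.5·0.5714) ≈ 0.2727
After 'high': P(faulty) = 0.75·0.2727 / (0.75·0.2727 + 0.5·0.7273) ≈ 0.3600
After 'normal': P(faulty) = 0.25·0.3600 / (0.25·0.3600 + 0.5·0.6400) ≈ 0.2195
After 'high': P(faulty) = 0.75·0.2195 / (0.75·0.2195 + 0.5·0.7805) ≈ 0.2967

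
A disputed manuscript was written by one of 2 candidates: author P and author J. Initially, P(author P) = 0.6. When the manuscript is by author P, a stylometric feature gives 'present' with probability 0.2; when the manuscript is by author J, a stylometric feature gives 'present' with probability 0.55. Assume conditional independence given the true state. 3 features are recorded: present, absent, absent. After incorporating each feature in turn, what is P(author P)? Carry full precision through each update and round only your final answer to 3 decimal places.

0.633

After 'present': P(author P) = 0.2·0.6000 / (0.2·0.6000 + 0.55·0.4000) ≈ 0.3529
After 'absent': P(author P) = 0.8·0.3529 / (0.8·0.3529 + 0.45·0.6471) ≈ 0.4923
After 'absent': P(author P) = 0.8·0.4923 / (0.8·0.4923 + 0.45·0.5077) ≈ 0.6329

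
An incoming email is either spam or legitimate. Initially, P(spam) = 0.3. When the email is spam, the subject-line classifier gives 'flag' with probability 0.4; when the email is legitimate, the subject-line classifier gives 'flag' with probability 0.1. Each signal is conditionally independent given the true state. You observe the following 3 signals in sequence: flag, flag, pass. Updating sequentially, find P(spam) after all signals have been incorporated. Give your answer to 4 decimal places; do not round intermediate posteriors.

After 'flag': P(spam) = 0.4·0.3000 / (0.4·0.3000 + 0.1·0.7000) ≈ 0.6316
After 'flag': P(spam) = 0.4·0.6316 / (0.4·0.6316 + 0.1·0.3684) ≈ 0.8727
After 'pass': P(spam) = 0.6·0.8727 / (0.6·0.8727 + 0.9·0.1273) ≈ 0.8205

0.8205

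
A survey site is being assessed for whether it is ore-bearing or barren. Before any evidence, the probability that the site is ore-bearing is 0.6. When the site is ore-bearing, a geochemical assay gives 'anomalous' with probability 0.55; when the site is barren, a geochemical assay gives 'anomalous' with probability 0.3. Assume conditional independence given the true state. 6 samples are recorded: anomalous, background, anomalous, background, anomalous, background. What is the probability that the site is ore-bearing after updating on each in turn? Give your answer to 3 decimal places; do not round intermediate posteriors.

After 'anomalous': P(ore) = 0.55·0.6000 / (0.55·0.6000 + 0.3·0.4000) ≈ 0.7333
After 'background': P(ore) = 0.45·0.7333 / (0.45·0.7333 + 0.7·0.2667) ≈ 0.6387
After 'anomalous': P(ore) = 0.55·0.6387 / (0.55·0.6387 + 0.3·0.3613) ≈ 0.7642
After 'background': P(ore) = 0.45·0.7642 / (0.45·0.7642 + 0.7·0.2358) ≈ 0.6757
After 'anomalous': P(ore) = 0.55·0.6757 / (0.55·0.6757 + 0.3·0.3243) ≈ 0.7925
After 'background': P(ore) = 0.45·0.7925 / (0.45·0.7925 + 0.7·0.2075) ≈ 0.7106

0.711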